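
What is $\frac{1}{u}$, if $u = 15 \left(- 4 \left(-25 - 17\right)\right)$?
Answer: $\frac{1}{2520} \approx 0.00039683$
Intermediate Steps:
$u = 2520$ ($u = 15 \left(\left(-4\right) \left(-42\right)\right) = 15 \cdot 168 = 2520$)
$\frac{1}{u} = \frac{1}{2520}$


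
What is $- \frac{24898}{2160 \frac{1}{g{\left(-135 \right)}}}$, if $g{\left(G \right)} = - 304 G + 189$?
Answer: $- \frac{19009623}{40} \approx -4.7524 \cdot 10^{5}$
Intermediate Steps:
$g{\left(G \right)} = 189 - 304 G$
$- \frac{24898}{2160 \frac{1}{g{\left(-135 \right)}}} = - \frac{24898}{2160 \frac{1}{189 - -41040}} = - \frac{24898}{2160 \frac{1}{189 + 41040}} = - \frac{24898}{2160 \cdot \frac{1}{41229}} = - \frac{24898}{\frac{80}{1527}} = \left(-24898\right) \frac{1527}{80} = - \frac{19009623}{40}$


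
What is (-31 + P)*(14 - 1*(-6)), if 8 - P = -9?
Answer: -280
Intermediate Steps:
P = 17 (P = 8 - 1*(-9) = 8 + 9 = 17)
(-31 + P)*(14 - 1*(-6)) = (-31 + 17)*(14 - 1*(-6)) = -14*(14 + 6) = -14*20 = -280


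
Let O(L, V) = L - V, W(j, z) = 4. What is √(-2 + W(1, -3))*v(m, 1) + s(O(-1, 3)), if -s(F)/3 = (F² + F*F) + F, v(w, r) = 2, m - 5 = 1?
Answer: -84 + 2*√2 ≈ -81.172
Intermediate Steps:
m = 6 (m = 5 + 1 = 6)
s(F) = -6*F² - 3*F (s(F) = -3*((F² + F*F) + F) = -3*((F² + F²) + F) = -3*(2*F² + F) = -3*(F + 2*F²) = -6*F² - 3*F)
√(-2 + W(1, -3))*v(m, 1) + s(O(-1, 3)) = √(-2 + 4)*2 - 3*(-1 - 1*3)*(1 + 2*(-1 - 1*3)) = √2*2 - 3*(-1 - 3)*(1 + 2*(-1 - 3)) = 2*√2 - 3*(-4)*(1 + 2*(-4)) = 2*√2 - 3*(-4)*(1 - 8) = 2*√2 - 3*(-4)*(-7) = 2*√2 - 84 = -84 + 2*√2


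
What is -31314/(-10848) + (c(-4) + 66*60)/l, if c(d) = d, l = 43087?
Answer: 232023501/77901296 ≈ 2.9784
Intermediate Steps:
-31314/(-10848) + (c(-4) + 66*60)/l = -31314/(-10848) + (-4 + 66*60)/43087 = -31314*(-1/10848) + (-4 + 3960)*(1/43087) = 5219/1808 + 3956*(1/43087) = 5219/1808 + 3956/43087 = 232023501/77901296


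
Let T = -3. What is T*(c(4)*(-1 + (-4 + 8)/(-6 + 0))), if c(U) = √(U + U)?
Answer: 10*√2 ≈ 14.142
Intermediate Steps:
c(U) = √2*√U (c(U) = √(2*U) = √2*√U)
T*(c(4)*(-1 + (-4 + 8)/(-6 + 0))) = -3*√2*√4*(-1 + (-4 + 8)/(-6 + 0)) = -3*√2*2*(-1 + 4/(-6)) = -3*2*√2*(-1 + 4*(-⅙)) = -3*2*√2*(-1 - ⅔) = -3*2*√2*(-5)/3 = -(-10)*√2 = 10*√2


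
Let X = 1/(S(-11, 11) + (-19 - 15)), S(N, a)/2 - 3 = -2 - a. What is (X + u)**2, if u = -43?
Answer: 5396329/2916 ≈ 1850.6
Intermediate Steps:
S(N, a) = 2 - 2*a (S(N, a) = 6 + 2*(-2 - a) = 6 + (-4 - 2*a) = 2 - 2*a)
X = -1/54 (X = 1/((2 - 2*11) + (-19 - 15)) = 1/((2 - 22) - 34) = 1/(-20 - 34) = 1/(-54) = -1/54 ≈ -0.018519)
(X + u)**2 = (-1/54 - 43)**2 = (-2323/54)**2 = 5396329/2916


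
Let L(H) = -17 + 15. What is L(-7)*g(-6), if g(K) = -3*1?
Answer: 6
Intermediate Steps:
L(H) = -2
g(K) = -3
L(-7)*g(-6) = -2*(-3) = 6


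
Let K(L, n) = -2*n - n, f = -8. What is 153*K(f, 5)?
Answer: -2295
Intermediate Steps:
K(L, n) = -3*n
153*K(f, 5) = 153*(-3*5) = 153*(-15) = -2295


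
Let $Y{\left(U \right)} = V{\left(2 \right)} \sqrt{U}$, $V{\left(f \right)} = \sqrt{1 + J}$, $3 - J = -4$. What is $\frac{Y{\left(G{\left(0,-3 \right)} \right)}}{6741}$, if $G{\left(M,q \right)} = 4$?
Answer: $\frac{4 \sqrt{2}}{6741} \approx 0.00083917$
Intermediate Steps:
$J = 7$ ($J = 3 - -4 = 3 + 4 = 7$)
$V{\left(f \right)} = 2 \sqrt{2}$ ($V{\left(f \right)} = \sqrt{1 + 7} = \sqrt{8} = 2 \sqrt{2}$)
$Y{\left(U \right)} = 2 \sqrt{2} \sqrt{U}$
$\frac{Y{\left(G{\left(0,-3 \right)} \right)}}{6741} = \frac{2 \sqrt{2} \sqrt{4}}{6741} = 2 \sqrt{2} \cdot 2 \cdot \frac{1}{6741} = 4 \sqrt{2} \cdot \frac{1}{6741} = \frac{4 \sqrt{2}}{6741}$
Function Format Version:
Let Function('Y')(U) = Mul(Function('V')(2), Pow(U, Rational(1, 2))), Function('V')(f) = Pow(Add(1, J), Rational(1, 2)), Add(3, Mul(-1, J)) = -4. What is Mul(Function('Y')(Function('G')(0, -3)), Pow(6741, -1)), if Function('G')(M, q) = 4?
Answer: Mul(Rational(4, 6741), Pow(2, Rational(1, 2))) ≈ 0.00083917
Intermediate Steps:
J = 7 (J = Add(3, Mul(-1, -4)) = Add(3, 4) = 7)
Function('V')(f) = Mul(2, Pow(2, Rational(1, 2))) (Function('V')(f) = Pow(Add(1, 7), Rational(1, 2)) = Pow(8, Rational(1, 2)) = Mul(2, Pow(2, Rational(1, 2))))
Function('Y')(U) = Mul(2, Pow(2, Rational(1, 2)), Pow(U, Rational(1, 2))) (Function('Y')(U) = Mul(Mul(2, Pow(2, Rational(1, 2))), Pow(U, Rational(1, 2))) = Mul(2, Pow(2, Rational(1, 2)), Pow(U, Rational(1, 2))))
Mul(Function('Y')(Function('G')(0, -3)), Pow(6741, -1)) = Mul(Mul(2, Pow(2, Rational(1, 2)), Pow(4, Rational(1, 2))), Pow(6741, -1)) = Mul(Mul(2, Pow(2, Rational(1, 2)), 2), Rational(1, 6741)) = Mul(Mul(4, Pow(2, Rational(1, 2))), Rational(1, 6741)) = Mul(Rational(4, 6741), Pow(2, Rational(1, 2)))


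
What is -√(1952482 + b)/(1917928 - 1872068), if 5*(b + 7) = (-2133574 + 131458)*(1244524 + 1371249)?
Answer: -3*I*√2909484007385/229300 ≈ -22.316*I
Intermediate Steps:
b = -5237080975703/5 (b = -7 + ((-2133574 + 131458)*(1244524 + 1371249))/5 = -7 + (-2002116*2615773)/5 = -7 + (⅕)*(-5237080975668) = -7 - 5237080975668/5 = -5237080975703/5 ≈ -1.0474e+12)
-√(1952482 + b)/(1917928 - 1872068) = -√(1952482 - 5237080975703/5)/(1917928 - 1872068) = -√(-5237071213293/5)/45860 = -3*I*√2909484007385/5/45860 = -3*I*√2909484007385/229300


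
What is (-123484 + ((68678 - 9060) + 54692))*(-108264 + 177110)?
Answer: -631593204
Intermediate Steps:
(-123484 + ((68678 - 9060) + 54692))*(-108264 + 177110) = (-123484 + (59618 + 54692))*68846 = (-123484 + 114310)*68846 = -9174*68846 = -631593204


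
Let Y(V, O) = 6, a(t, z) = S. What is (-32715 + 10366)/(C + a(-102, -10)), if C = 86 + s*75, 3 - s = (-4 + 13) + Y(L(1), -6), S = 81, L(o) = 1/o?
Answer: 22349/733 ≈ 30.490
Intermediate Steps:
a(t, z) = 81
s = -12 (s = 3 - ((-4 + 13) + 6) = 3 - (9 + 6) = 3 - 1*15 = 3 - 15 = -12)
C = -814 (C = 86 - 12*75 = 86 - 900 = -814)
(-32715 + 10366)/(C + a(-102, -10)) = (-32715 + 10366)/(-814 + 81) = -22349/(-733) = -22349*(-1/733) = 22349/733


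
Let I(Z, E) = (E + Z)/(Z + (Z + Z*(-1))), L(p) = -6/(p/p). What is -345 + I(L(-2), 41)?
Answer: -2105/6 ≈ -350.83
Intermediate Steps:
L(p) = -6 (L(p) = -6/1 = -6*1 = -6)
I(Z, E) = (E + Z)/Z (I(Z, E) = (E + Z)/(Z + (Z - Z)) = (E + Z)/(Z + 0) = (E + Z)/Z)
-345 + I(L(-2), 41) = -345 + (41 - 6)/(-6) = -345 - 1/6*35 = -345 - 35/6 = -2105/6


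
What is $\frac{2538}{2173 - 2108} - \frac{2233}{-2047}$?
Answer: $\frac{5340431}{133055} \approx 40.137$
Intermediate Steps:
$\frac{2538}{2173 - 2108} - \frac{2233}{-2047} = \frac{2538}{65} - - \frac{2233}{2047} = 2538 \cdot \frac{1}{65} + \frac{2233}{2047} = \frac{2538}{65} + \frac{2233}{2047} = \frac{5340431}{133055}$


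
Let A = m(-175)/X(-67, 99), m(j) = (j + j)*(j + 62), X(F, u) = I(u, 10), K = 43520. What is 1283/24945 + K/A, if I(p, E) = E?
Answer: 218136133/19731495 ≈ 11.055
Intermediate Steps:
X(F, u) = 10
m(j) = 2*j*(62 + j) (m(j) = (2*j)*(62 + j) = 2*j*(62 + j))
A = 3955 (A = (2*(-175)*(62 - 175))/10 = (2*(-175)*(-113))*(1/10) = 39550*(1/10) = 3955)
1283/24945 + K/A = 1283/24945 + 43520/3955 = 1283*(1/24945) + 43520*(1/3955) = 1283/24945 + 8704/791 = 218136133/19731495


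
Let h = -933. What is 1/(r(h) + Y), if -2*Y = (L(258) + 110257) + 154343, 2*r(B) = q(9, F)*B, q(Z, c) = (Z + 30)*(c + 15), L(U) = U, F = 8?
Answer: -2/1101759 ≈ -1.8153e-6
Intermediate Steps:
q(Z, c) = (15 + c)*(30 + Z) (q(Z, c) = (30 + Z)*(15 + c) = (15 + c)*(30 + Z))
r(B) = 897*B/2 (r(B) = ((450 + 15*9 + 30*8 + 9*8)*B)/2 = ((450 + 135 + 240 + 72)*B)/2 = (897*B)/2 = 897*B/2)
Y = -132429 (Y = -((258 + 110257) + 154343)/2 = -(110515 + 154343)/2 = -1/2*264858 = -132429)
1/(r(h) + Y) = 1/((897/2)*(-933) - 132429) = 1/(-836901/2 - 132429) = 1/(-1101759/2) = -2/1101759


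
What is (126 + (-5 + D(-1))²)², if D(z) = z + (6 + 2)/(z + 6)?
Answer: 13205956/625 ≈ 21130.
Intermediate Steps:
D(z) = z + 8/(6 + z)
(126 + (-5 + D(-1))²)² = (126 + (-5 + (8 + (-1)² + 6*(-1))/(6 - 1))²)² = (126 + (-5 + (8 + 1 - 6)/5)²)² = (126 + (-5 + (⅕)*3)²)² = (126 + (-5 + ⅗)²)² = (126 + (-22/5)²)² = (126 + 484/25)² = (3634/25)² = 13205956/625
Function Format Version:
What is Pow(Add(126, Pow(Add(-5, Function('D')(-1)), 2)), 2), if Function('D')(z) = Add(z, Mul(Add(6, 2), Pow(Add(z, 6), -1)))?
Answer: Rational(13205956, 625) ≈ 21130.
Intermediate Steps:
Function('D')(z) = Add(z, Mul(8, Pow(Add(6, z), -1)))
Pow(Add(126, Pow(Add(-5, Function('D')(-1)), 2)), 2) = Pow(Add(126, Pow(Add(-5, Mul(Pow(Add(6, -1), -1), Add(8, Pow(-1, 2), Mul(6, -1)))), 2)), 2) = Pow(Add(126, Pow(Add(-5, Mul(Pow(5, -1), Add(8, 1, -6))), 2)), 2) = Pow(Add(126, Pow(Add(-5, Mul(Rational(1, 5), 3)), 2)), 2) = Pow(Add(126, Pow(Add(-5, Rational(3, 5)), 2)), 2) = Pow(Add(126, Pow(Rational(-22, 5), 2)), 2) = Pow(Add(126, Rational(484, 25)), 2) = Pow(Rational(3634, 25), 2) = Rational(13205956, 625)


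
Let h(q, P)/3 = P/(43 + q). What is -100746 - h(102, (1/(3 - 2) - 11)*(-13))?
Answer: -2921712/29 ≈ -1.0075e+5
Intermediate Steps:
h(q, P) = 3*P/(43 + q) (h(q, P) = 3*(P/(43 + q)) = 3*P/(43 + q))
-100746 - h(102, (1/(3 - 2) - 11)*(-13)) = -100746 - 3*(1/(3 - 2) - 11)*(-13)/(43 + 102) = -100746 - 3*(1/1 - 11)*(-13)/145 = -100746 - 3*(1 - 11)*(-13)/145 = -100746 - 3*(-10*(-13))/145 = -100746 - 3*130/145 = -100746 - 1*78/29 = -100746 - 78/29 = -2921712/29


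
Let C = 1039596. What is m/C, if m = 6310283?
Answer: 6310283/1039596 ≈ 6.0699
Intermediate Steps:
m/C = 6310283/1039596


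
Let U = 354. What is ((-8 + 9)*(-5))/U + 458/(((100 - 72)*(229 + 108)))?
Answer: 14369/417543 ≈ 0.034413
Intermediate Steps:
((-8 + 9)*(-5))/U + 458/(((100 - 72)*(229 + 108))) = ((-8 + 9)*(-5))/354 + 458/(((100 - 72)*(229 + 108))) = (1*(-5))*(1/354) + 458/((28*337)) = -5*1/354 + 458/9436 = -5/354 + 458*(1/9436) = -5/354 + 229/4718 = 14369/417543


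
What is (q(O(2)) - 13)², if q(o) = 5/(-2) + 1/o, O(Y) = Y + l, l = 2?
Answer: 3721/16 ≈ 232.56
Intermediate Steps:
O(Y) = 2 + Y (O(Y) = Y + 2 = 2 + Y)
q(o) = -5/2 + 1/o (q(o) = 5*(-½) + 1/o = -5/2 + 1/o)
(q(O(2)) - 13)² = ((-5/2 + 1/(2 + 2)) - 13)² = ((-5/2 + 1/4) - 13)² = ((-5/2 + ¼) - 13)² = (-9/4 - 13)² = (-61/4)² = 3721/16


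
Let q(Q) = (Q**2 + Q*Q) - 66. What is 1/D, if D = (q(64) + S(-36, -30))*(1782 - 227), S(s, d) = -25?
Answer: 1/12597055 ≈ 7.9384e-8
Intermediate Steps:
q(Q) = -66 + 2*Q**2 (q(Q) = (Q**2 + Q**2) - 66 = 2*Q**2 - 66 = -66 + 2*Q**2)
D = 12597055 (D = ((-66 + 2*64**2) - 25)*(1782 - 227) = ((-66 + 2*4096) - 25)*1555 = ((-66 + 8192) - 25)*1555 = (8126 - 25)*1555 = 8101*1555 = 12597055)
1/D = 1/12597055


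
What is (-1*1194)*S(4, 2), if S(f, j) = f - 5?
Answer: 1194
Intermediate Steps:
S(f, j) = -5 + f
(-1*1194)*S(4, 2) = (-1*1194)*(-5 + 4) = -1194*(-1) = 1194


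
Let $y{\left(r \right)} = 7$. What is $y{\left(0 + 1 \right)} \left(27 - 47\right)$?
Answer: $-140$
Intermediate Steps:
$y{\left(0 + 1 \right)} \left(27 - 47\right) = 7 \left(27 - 47\right) = 7 \left(-20\right) = -140$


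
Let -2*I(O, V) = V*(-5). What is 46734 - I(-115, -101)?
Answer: 93973/2 ≈ 46987.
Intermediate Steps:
I(O, V) = 5*V/2 (I(O, V) = -V*(-5)/2 = -(-5)*V/2 = 5*V/2)
46734 - I(-115, -101) = 46734 - 5*(-101)/2 = 46734 - 1*(-505/2) = 46734 + 505/2 = 93973/2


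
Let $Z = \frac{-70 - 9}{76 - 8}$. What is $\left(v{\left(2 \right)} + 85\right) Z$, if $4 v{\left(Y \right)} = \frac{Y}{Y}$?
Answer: $- \frac{26939}{272} \approx -99.04$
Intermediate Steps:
$Z = - \frac{79}{68} \approx -1.1618$
$v{\left(Y \right)} = \frac{1}{4}$ ($v{\left(Y \right)} = \frac{Y \frac{1}{Y}}{4} = \frac{1}{4} \cdot 1 = \frac{1}{4}$)
$\left(v{\left(2 \right)} + 85\right) Z = \left(\frac{1}{4} + 85\right) \left(- \frac{79}{68}\right) = \frac{341}{4} \left(- \frac{79}{68}\right) = - \frac{26939}{272}$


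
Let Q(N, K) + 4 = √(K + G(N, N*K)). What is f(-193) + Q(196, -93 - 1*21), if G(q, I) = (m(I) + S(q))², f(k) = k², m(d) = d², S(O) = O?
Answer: 37245 + √249255087722538910 ≈ 4.9929e+8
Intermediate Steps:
G(q, I) = (q + I²)² (G(q, I) = (I² + q)² = (q + I²)²)
Q(N, K) = -4 + √(K + (N + K²*N²)²) (Q(N, K) = -4 + √(K + (N + (N*K)²)²) = -4 + √(K + (N + (K*N)²)²) = -4 + √(K + (N + K²*N²)²))
f(-193) + Q(196, -93 - 1*21) = (-193)² + (-4 + √((-93 - 1*21) + 196²*(1 + 196*(-93 - 1*21)²)²)) = 37249 + (-4 + √((-93 - 21) + 38416*(1 + 196*(-93 - 21)²)²)) = 37249 + (-4 + √(-114 + 38416*(1 + 196*(-114)²)²)) = 37249 + (-4 + √(-114 + 38416*(1 + 196*12996)²)) = 37249 + (-4 + √(-114 + 38416*(1 + 2547216)²)) = 37249 + (-4 + √(-114 + 38416*2547217²)) = 37249 + (-4 + √(-114 + 38416*6488314445089)) = 37249 + (-4 + √(-114 + 249255087722539024)) = 37249 + (-4 + √249255087722538910) = 37245 + √249255087722538910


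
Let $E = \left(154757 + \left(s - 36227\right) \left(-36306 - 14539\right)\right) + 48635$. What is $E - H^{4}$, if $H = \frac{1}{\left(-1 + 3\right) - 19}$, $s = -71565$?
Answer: $\frac{457769215912271}{83521} \approx 5.4809 \cdot 10^{9}$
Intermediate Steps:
$H = - \frac{1}{17}$ ($H = \frac{1}{2 - 19} = \frac{1}{-17} = - \frac{1}{17} \approx -0.058824$)
$E = 5480887632$ ($E = \left(154757 + \left(-71565 - 36227\right) \left(-36306 - 14539\right)\right) + 48635 = \left(154757 - -5480684240\right) + 48635 = \left(154757 + 5480684240\right) + 48635 = 5480838997 + 48635 = 5480887632$)
$E - H^{4} = 5480887632 - \left(- \frac{1}{17}\right)^{4} = 5480887632 - \frac{1}{83521} = \frac{457769215912271}{83521}$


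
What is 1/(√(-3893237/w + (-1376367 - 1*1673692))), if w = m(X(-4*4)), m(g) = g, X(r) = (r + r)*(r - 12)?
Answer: -8*I*√38314445414/2736746101 ≈ -0.00057219*I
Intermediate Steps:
X(r) = 2*r*(-12 + r) (X(r) = (2*r)*(-12 + r) = 2*r*(-12 + r))
w = 896 (w = 2*(-4*4)*(-12 - 4*4) = 2*(-16)*(-12 - 16) = 2*(-16)*(-28) = 896)
1/(√(-3893237/w + (-1376367 - 1*1673692))) = 1/(√(-3893237/896 + (-1376367 - 1*1673692))) = 1/(√(-3893237*1/896 + (-1376367 - 1673692))) = 1/(√(-3893237/896 - 3050059)) = 1/(√(-2736746101/896)) = 1/(I*√38314445414/112) = -8*I*√38314445414/2736746101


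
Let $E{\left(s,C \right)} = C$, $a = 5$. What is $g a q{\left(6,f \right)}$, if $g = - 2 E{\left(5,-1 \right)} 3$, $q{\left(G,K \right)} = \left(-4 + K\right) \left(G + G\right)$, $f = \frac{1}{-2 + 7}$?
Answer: $-1368$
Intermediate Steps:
$f = \frac{1}{5} \approx 0.2$
$q{\left(G,K \right)} = 2 G \left(-4 + K\right)$ ($q{\left(G,K \right)} = \left(-4 + K\right) 2 G = 2 G \left(-4 + K\right)$)
$g = 6$ ($g = \left(-2\right) \left(-1\right) 3 = 2 \cdot 3 = 6$)
$g a q{\left(6,f \right)} = 6 \cdot 5 \cdot 2 \cdot 6 \left(-4 + \frac{1}{5}\right) = 30 \cdot 2 \cdot 6 \left(- \frac{19}{5}\right) = 30 \left(- \frac{228}{5}\right) = -1368$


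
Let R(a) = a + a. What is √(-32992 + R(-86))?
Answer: 2*I*√8291 ≈ 182.11*I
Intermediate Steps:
R(a) = 2*a
√(-32992 + R(-86)) = √(-32992 + 2*(-86)) = √(-32992 - 172) = √(-33164) = 2*I*√8291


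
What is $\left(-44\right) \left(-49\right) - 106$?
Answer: $2050$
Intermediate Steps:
$\left(-44\right) \left(-49\right) - 106 = 2156 - 106 = 2050$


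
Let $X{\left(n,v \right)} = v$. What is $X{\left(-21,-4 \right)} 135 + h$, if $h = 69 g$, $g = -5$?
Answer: $-885$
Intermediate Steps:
$h = -345$ ($h = 69 \left(-5\right) = -345$)
$X{\left(-21,-4 \right)} 135 + h = \left(-4\right) 135 - 345 = -540 - 345 = -885$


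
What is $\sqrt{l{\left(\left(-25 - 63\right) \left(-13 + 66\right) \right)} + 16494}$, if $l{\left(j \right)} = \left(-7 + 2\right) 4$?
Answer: $\sqrt{16474} \approx 128.35$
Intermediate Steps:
$l{\left(j \right)} = -20$ ($l{\left(j \right)} = \left(-5\right) 4 = -20$)
$\sqrt{l{\left(\left(-25 - 63\right) \left(-13 + 66\right) \right)} + 16494} = \sqrt{-20 + 16494} = \sqrt{16474}$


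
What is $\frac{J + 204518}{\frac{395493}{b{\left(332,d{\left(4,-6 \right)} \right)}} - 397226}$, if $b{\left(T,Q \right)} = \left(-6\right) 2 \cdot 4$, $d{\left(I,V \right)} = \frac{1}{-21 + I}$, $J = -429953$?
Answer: $\frac{3606960}{6487447} \approx 0.55599$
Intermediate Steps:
$b{\left(T,Q \right)} = -48$ ($b{\left(T,Q \right)} = \left(-12\right) 4 = -48$)
$\frac{J + 204518}{\frac{395493}{b{\left(332,d{\left(4,-6 \right)} \right)}} - 397226} = \frac{-429953 + 204518}{\frac{395493}{-48} - 397226} = - \frac{225435}{395493 \left(- \frac{1}{48}\right) - 397226} = - \frac{225435}{- \frac{131831}{16} - 397226} = - \frac{225435}{- \frac{6487447}{16}} = \left(-225435\right) \left(- \frac{16}{6487447}\right) = \frac{3606960}{6487447}$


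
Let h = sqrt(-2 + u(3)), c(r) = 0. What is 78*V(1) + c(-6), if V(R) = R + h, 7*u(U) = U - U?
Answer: 78 + 78*I*sqrt(2) ≈ 78.0 + 110.31*I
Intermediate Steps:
u(U) = 0 (u(U) = (U - U)/7 = (1/7)*0 = 0)
h = I*sqrt(2) (h = sqrt(-2 + 0) = sqrt(-2) = I*sqrt(2) ≈ 1.4142*I)
V(R) = R + I*sqrt(2)
78*V(1) + c(-6) = 78*(1 + I*sqrt(2)) + 0 = (78 + 78*I*sqrt(2)) + 0 = 78 + 78*I*sqrt(2)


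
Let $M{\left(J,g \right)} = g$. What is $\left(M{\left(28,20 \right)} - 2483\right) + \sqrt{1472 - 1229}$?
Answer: $-2463 + 9 \sqrt{3} \approx -2447.4$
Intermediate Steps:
$\left(M{\left(28,20 \right)} - 2483\right) + \sqrt{1472 - 1229} = \left(20 - 2483\right) + \sqrt{1472 - 1229} = -2463 + \sqrt{243} = -2463 + 9 \sqrt{3}$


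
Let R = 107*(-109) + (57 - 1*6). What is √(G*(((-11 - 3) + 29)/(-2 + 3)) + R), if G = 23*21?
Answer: I*√4367 ≈ 66.083*I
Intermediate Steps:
G = 483
R = -11612 (R = -11663 + (57 - 6) = -11663 + 51 = -11612)
√(G*(((-11 - 3) + 29)/(-2 + 3)) + R) = √(483*(((-11 - 3) + 29)/(-2 + 3)) - 11612) = √(483*((-14 + 29)/1) - 11612) = √(483*(15*1) - 11612) = √(483*15 - 11612) = √(7245 - 11612) = √(-4367) = I*√4367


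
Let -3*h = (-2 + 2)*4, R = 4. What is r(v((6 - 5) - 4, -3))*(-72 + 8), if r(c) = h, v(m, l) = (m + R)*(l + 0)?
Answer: 0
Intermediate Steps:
h = 0 (h = -(-2 + 2)*4/3 = -0*4 = -⅓*0 = 0)
v(m, l) = l*(4 + m) (v(m, l) = (m + 4)*(l + 0) = (4 + m)*l = l*(4 + m))
r(c) = 0
r(v((6 - 5) - 4, -3))*(-72 + 8) = 0*(-72 + 8) = 0*(-64) = 0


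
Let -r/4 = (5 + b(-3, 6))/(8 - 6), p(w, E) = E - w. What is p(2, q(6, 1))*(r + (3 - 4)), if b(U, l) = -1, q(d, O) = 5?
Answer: -27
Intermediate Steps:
r = -8 (r = -4*(5 - 1)/(8 - 6) = -16/2 = -4*2 = -8)
p(2, q(6, 1))*(r + (3 - 4)) = (5 - 1*2)*(-8 + (3 - 4)) = (5 - 2)*(-8 - 1) = 3*(-9) = -27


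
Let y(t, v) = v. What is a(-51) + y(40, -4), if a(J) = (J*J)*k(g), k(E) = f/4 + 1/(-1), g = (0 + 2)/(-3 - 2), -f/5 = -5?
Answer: 54605/4 ≈ 13651.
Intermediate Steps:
f = 25 (f = -5*(-5) = 25)
g = -2/5 (g = 2/(-5) = 2*(-1/5) = -2/5 ≈ -0.40000)
k(E) = 21/4 (k(E) = 25/4 + 1/(-1) = 25*(1/4) + 1*(-1) = 25/4 - 1 = 21/4)
a(J) = 21*J**2/4 (a(J) = (J*J)*(21/4) = J**2*(21/4) = 21*J**2/4)
a(-51) + y(40, -4) = (21/4)*(-51)**2 - 4 = (21/4)*2601 - 4 = 54621/4 - 4 = 54605/4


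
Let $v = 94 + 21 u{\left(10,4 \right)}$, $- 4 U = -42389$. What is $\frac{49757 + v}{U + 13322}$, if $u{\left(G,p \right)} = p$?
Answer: $\frac{199740}{95677} \approx 2.0877$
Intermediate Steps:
$U = \frac{42389}{4}$ ($U = \left(- \frac{1}{4}\right) \left(-42389\right) = \frac{42389}{4} \approx 10597.0$)
$v = 178$ ($v = 94 + 21 \cdot 4 = 94 + 84 = 178$)
$\frac{49757 + v}{U + 13322} = \frac{49757 + 178}{\frac{42389}{4} + 13322} = \frac{49935}{\frac{95677}{4}} = 49935 \cdot \frac{4}{95677} = \frac{199740}{95677}$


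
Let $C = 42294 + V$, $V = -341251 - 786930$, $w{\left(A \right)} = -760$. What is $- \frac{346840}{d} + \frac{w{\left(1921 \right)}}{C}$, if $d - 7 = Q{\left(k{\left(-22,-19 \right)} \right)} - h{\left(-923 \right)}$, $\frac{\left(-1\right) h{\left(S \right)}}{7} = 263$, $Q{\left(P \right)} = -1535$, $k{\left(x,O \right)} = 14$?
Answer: $- \frac{376628809200}{339882631} \approx -1108.1$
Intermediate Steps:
$V = -1128181$ ($V = -341251 - 786930 = -1128181$)
$h{\left(S \right)} = -1841$ ($h{\left(S \right)} = \left(-7\right) 263 = -1841$)
$C = -1085887$ ($C = 42294 - 1128181 = -1085887$)
$d = 313$ ($d = 7 - -306 = 7 + \left(-1535 + 1841\right) = 7 + 306 = 313$)
$- \frac{346840}{d} + \frac{w{\left(1921 \right)}}{C} = - \frac{346840}{313} - \frac{760}{-1085887} = \left(-346840\right) \frac{1}{313} - - \frac{760}{1085887} = - \frac{346840}{313} + \frac{760}{1085887} = - \frac{376628809200}{339882631}$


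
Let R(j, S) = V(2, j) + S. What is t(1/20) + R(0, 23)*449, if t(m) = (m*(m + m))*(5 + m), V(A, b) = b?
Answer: 41308101/4000 ≈ 10327.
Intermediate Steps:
R(j, S) = S + j (R(j, S) = j + S = S + j)
t(m) = 2*m**2*(5 + m) (t(m) = (m*(2*m))*(5 + m) = (2*m**2)*(5 + m) = 2*m**2*(5 + m))
t(1/20) + R(0, 23)*449 = 2*(1/20)**2*(5 + 1/20) + (23 + 0)*449 = 2*(1/20)**2*(5 + 1/20) + 23*449 = 2*(1/400)*(101/20) + 10327 = 101/4000 + 10327 = 41308101/4000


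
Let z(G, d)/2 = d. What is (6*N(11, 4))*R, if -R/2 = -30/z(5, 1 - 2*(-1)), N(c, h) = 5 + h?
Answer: 540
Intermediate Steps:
z(G, d) = 2*d
R = 10 (R = -(-60)/(2*(1 - 2*(-1))) = -(-60)/(2*(1 + 2)) = -(-60)/(2*3) = -(-60)/6 = -2*(-5) = 10)
(6*N(11, 4))*R = (6*(5 + 4))*10 = (6*9)*10 = 54*10 = 540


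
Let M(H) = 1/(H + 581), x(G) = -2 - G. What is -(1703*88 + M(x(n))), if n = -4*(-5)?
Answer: -83773977/559 ≈ -1.4986e+5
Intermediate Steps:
n = 20
M(H) = 1/(581 + H)
-(1703*88 + M(x(n))) = -(1703*88 + 1/(581 + (-2 - 1*20))) = -(149864 + 1/(581 + (-2 - 20))) = -(149864 + 1/(581 - 22)) = -(149864 + 1/559) = -1*83773977/559 = -83773977/559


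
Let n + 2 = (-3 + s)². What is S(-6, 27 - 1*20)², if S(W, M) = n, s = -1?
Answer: 196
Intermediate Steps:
n = 14 (n = -2 + (-3 - 1)² = -2 + (-4)² = -2 + 16 = 14)
S(W, M) = 14
S(-6, 27 - 1*20)² = 14² = 196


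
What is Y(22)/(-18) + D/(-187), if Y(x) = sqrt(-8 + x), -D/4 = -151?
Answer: -604/187 - sqrt(14)/18 ≈ -3.4378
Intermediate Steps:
D = 604 (D = -4*(-151) = 604)
Y(22)/(-18) + D/(-187) = sqrt(-8 + 22)/(-18) + 604/(-187) = sqrt(14)*(-1/18) + 604*(-1/187) = -sqrt(14)/18 - 604/187 = -604/187 - sqrt(14)/18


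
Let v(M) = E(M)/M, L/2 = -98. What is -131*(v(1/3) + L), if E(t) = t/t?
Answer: 25283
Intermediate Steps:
L = -196 (L = 2*(-98) = -196)
E(t) = 1
v(M) = 1/M
-131*(v(1/3) + L) = -131*(1/(1/3) - 196) = -131*(1/(⅓) - 196) = -131*(3 - 196) = -131*(-193) = 25283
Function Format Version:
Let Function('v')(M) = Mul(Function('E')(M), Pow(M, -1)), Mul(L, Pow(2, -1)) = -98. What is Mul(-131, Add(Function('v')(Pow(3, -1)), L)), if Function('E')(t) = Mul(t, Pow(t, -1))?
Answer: 25283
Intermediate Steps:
L = -196 (L = Mul(2, -98) = -196)
Function('E')(t) = 1
Function('v')(M) = Pow(M, -1) (Function('v')(M) = Mul(1, Pow(M, -1)) = Pow(M, -1))
Mul(-131, Add(Function('v')(Pow(3, -1)), L)) = Mul(-131, Add(Pow(Pow(3, -1), -1), -196)) = Mul(-131, Add(Pow(Rational(1, 3), -1), -196)) = Mul(-131, Add(3, -196)) = Mul(-131, -193) = 25283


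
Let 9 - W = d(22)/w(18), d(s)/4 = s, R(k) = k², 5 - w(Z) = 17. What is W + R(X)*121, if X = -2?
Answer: 1501/3 ≈ 500.33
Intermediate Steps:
w(Z) = -12 (w(Z) = 5 - 1*17 = 5 - 17 = -12)
d(s) = 4*s
W = 49/3 (W = 9 - 4*22/(-12) = 9 - 88*(-1)/12 = 9 - 1*(-22/3) = 9 + 22/3 = 49/3 ≈ 16.333)
W + R(X)*121 = 49/3 + (-2)²*121 = 49/3 + 4*121 = 49/3 + 484 = 1501/3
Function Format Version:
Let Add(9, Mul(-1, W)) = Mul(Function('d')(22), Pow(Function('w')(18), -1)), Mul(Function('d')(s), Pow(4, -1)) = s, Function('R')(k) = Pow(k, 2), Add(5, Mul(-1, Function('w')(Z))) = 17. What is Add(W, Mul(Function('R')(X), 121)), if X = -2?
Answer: Rational(1501, 3) ≈ 500.33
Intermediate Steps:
Function('w')(Z) = -12 (Function('w')(Z) = Add(5, Mul(-1, 17)) = Add(5, -17) = -12)
Function('d')(s) = Mul(4, s)
W = Rational(49, 3) (W = Add(9, Mul(-1, Mul(Mul(4, 22), Pow(-12, -1)))) = Add(9, Mul(-1, Mul(88, Rational(-1, 12)))) = Add(9, Mul(-1, Rational(-22, 3))) = Add(9, Rational(22, 3)) = Rational(49, 3) ≈ 16.333)
Add(W, Mul(Function('R')(X), 121)) = Add(Rational(49, 3), Mul(Pow(-2, 2), 121)) = Add(Rational(49, 3), Mul(4, 121)) = Add(Rational(49, 3), 484) = Rational(1501, 3)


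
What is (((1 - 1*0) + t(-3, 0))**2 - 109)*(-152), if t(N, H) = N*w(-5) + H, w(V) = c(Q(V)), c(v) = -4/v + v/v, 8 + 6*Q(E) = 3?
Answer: -607848/25 ≈ -24314.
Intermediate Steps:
Q(E) = -5/6 (Q(E) = -4/3 + (1/6)*3 = -4/3 + 1/2 = -5/6)
c(v) = 1 - 4/v (c(v) = -4/v + 1 = 1 - 4/v)
w(V) = 29/5 (w(V) = (-4 - 5/6)/(-5/6) = -6/5*(-29/6) = 29/5)
t(N, H) = H + 29*N/5 (t(N, H) = N*(29/5) + H = 29*N/5 + H = H + 29*N/5)
(((1 - 1*0) + t(-3, 0))**2 - 109)*(-152) = (((1 - 1*0) + (0 + (29/5)*(-3)))**2 - 109)*(-152) = (((1 + 0) + (0 - 87/5))**2 - 109)*(-152) = ((1 - 87/5)**2 - 109)*(-152) = ((-82/5)**2 - 109)*(-152) = (6724/25 - 109)*(-152) = (3999/25)*(-152) = -607848/25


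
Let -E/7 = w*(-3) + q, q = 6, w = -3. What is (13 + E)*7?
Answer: -644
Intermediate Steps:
E = -105 (E = -7*(-3*(-3) + 6) = -7*(9 + 6) = -7*15 = -105)
(13 + E)*7 = (13 - 105)*7 = -92*7 = -644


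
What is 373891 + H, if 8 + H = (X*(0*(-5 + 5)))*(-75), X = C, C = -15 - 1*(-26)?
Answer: 373883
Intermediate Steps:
C = 11 (C = -15 + 26 = 11)
X = 11
H = -8 (H = -8 + (11*(0*(-5 + 5)))*(-75) = -8 + (11*(0*0))*(-75) = -8 + (11*0)*(-75) = -8 + 0*(-75) = -8 + 0 = -8)
373891 + H = 373891 - 8 = 373883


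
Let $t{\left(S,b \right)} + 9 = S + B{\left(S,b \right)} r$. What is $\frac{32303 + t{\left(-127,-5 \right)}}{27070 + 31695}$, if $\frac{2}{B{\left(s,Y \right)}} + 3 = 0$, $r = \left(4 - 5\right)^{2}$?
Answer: $\frac{96499}{176295} \approx 0.54737$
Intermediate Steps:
$r = 1$ ($r = \left(-1\right)^{2} = 1$)
$B{\left(s,Y \right)} = - \frac{2}{3}$ ($B{\left(s,Y \right)} = \frac{2}{-3 + 0} = \frac{2}{-3} = 2 \left(- \frac{1}{3}\right) = - \frac{2}{3}$)
$t{\left(S,b \right)} = - \frac{29}{3} + S$ ($t{\left(S,b \right)} = -9 + \left(S - \frac{2}{3}\right) = -9 + \left(- \frac{2}{3} + S\right) = - \frac{29}{3} + S$)
$\frac{32303 + t{\left(-127,-5 \right)}}{27070 + 31695} = \frac{32303 - \frac{410}{3}}{27070 + 31695} = \frac{32303 - \frac{410}{3}}{58765} = \frac{96499}{3} \cdot \frac{1}{58765} = \frac{96499}{176295}$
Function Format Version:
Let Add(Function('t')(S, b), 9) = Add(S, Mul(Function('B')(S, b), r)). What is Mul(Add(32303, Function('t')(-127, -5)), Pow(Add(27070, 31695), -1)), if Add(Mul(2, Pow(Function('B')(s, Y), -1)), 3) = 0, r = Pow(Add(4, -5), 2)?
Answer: Rational(96499, 176295) ≈ 0.54737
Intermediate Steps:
r = 1 (r = Pow(-1, 2) = 1)
Function('B')(s, Y) = Rational(-2, 3) (Function('B')(s, Y) = Mul(2, Pow(Add(-3, 0), -1)) = Mul(2, Pow(-3, -1)) = Mul(2, Rational(-1, 3)) = Rational(-2, 3))
Function('t')(S, b) = Add(Rational(-29, 3), S) (Function('t')(S, b) = Add(-9, Add(S, Mul(Rational(-2, 3), 1))) = Add(-9, Add(S, Rational(-2, 3))) = Add(-9, Add(Rational(-2, 3), S)) = Add(Rational(-29, 3), S))
Mul(Add(32303, Function('t')(-127, -5)), Pow(Add(27070, 31695), -1)) = Mul(Add(32303, Add(Rational(-29, 3), -127)), Pow(Add(27070, 31695), -1)) = Mul(Add(32303, Rational(-410, 3)), Pow(58765, -1)) = Mul(Rational(96499, 3), Rational(1, 58765)) = Rational(96499, 176295)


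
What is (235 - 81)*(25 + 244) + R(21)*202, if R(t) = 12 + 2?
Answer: 44254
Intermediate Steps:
R(t) = 14
(235 - 81)*(25 + 244) + R(21)*202 = (235 - 81)*(25 + 244) + 14*202 = 154*269 + 2828 = 41426 + 2828 = 44254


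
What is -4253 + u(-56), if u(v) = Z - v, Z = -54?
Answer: -4251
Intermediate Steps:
u(v) = -54 - v
-4253 + u(-56) = -4253 + (-54 - 1*(-56)) = -4253 + (-54 + 56) = -4253 + 2 = -4251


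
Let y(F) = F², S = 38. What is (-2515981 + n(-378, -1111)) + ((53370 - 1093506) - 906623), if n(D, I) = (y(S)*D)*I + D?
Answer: 601956234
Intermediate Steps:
n(D, I) = D + 1444*D*I (n(D, I) = (38²*D)*I + D = (1444*D)*I + D = 1444*D*I + D = D + 1444*D*I)
(-2515981 + n(-378, -1111)) + ((53370 - 1093506) - 906623) = (-2515981 - 378*(1 + 1444*(-1111))) + ((53370 - 1093506) - 906623) = (-2515981 - 378*(1 - 1604284)) + (-1040136 - 906623) = (-2515981 - 378*(-1604283)) - 1946759 = (-2515981 + 606418974) - 1946759 = 603902993 - 1946759 = 601956234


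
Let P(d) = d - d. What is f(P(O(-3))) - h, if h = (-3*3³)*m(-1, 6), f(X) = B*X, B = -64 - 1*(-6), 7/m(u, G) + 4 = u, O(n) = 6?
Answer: -567/5 ≈ -113.40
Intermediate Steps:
m(u, G) = 7/(-4 + u)
P(d) = 0
B = -58 (B = -64 + 6 = -58)
f(X) = -58*X
h = 567/5 (h = (-3*3³)*(7/(-4 - 1)) = (-3*27)*(7/(-5)) = -567*(-1)/5 = -81*(-7/5) = 567/5 ≈ 113.40)
f(P(O(-3))) - h = -58*0 - 1*567/5 = 0 - 567/5 = -567/5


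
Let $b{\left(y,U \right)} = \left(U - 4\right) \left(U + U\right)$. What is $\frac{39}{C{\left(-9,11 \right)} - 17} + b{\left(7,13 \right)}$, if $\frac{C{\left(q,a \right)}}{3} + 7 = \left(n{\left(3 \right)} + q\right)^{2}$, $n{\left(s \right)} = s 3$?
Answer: $\frac{8853}{38} \approx 232.97$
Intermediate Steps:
$n{\left(s \right)} = 3 s$
$b{\left(y,U \right)} = 2 U \left(-4 + U\right)$ ($b{\left(y,U \right)} = \left(-4 + U\right) 2 U = 2 U \left(-4 + U\right)$)
$C{\left(q,a \right)} = -21 + 3 \left(9 + q\right)^{2}$ ($C{\left(q,a \right)} = -21 + 3 \left(3 \cdot 3 + q\right)^{2} = -21 + 3 \left(9 + q\right)^{2}$)
$\frac{39}{C{\left(-9,11 \right)} - 17} + b{\left(7,13 \right)} = \frac{39}{\left(-21 + 3 \left(9 - 9\right)^{2}\right) - 17} + 2 \cdot 13 \left(-4 + 13\right) = \frac{39}{\left(-21 + 3 \cdot 0^{2}\right) - 17} + 2 \cdot 13 \cdot 9 = \frac{39}{\left(-21 + 3 \cdot 0\right) - 17} + 234 = \frac{39}{\left(-21 + 0\right) - 17} + 234 = \frac{39}{-21 - 17} + 234 = \frac{39}{-38} + 234 = 39 \left(- \frac{1}{38}\right) + 234 = - \frac{39}{38} + 234 = \frac{8853}{38}$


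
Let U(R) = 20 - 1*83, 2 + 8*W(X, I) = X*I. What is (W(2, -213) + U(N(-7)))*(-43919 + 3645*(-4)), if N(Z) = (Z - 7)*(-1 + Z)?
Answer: 13630267/2 ≈ 6.8151e+6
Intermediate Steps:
N(Z) = (-1 + Z)*(-7 + Z) (N(Z) = (-7 + Z)*(-1 + Z) = (-1 + Z)*(-7 + Z))
W(X, I) = -¼ + I*X/8 (W(X, I) = -¼ + (X*I)/8 = -¼ + (I*X)/8 = -¼ + I*X/8)
U(R) = -63 (U(R) = 20 - 83 = -63)
(W(2, -213) + U(N(-7)))*(-43919 + 3645*(-4)) = ((-¼ + (⅛)*(-213)*2) - 63)*(-43919 + 3645*(-4)) = ((-¼ - 213/4) - 63)*(-43919 - 14580) = (-107/2 - 63)*(-58499) = -233/2*(-58499) = 13630267/2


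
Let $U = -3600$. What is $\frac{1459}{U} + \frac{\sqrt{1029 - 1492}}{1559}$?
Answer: $- \frac{1459}{3600} + \frac{i \sqrt{463}}{1559} \approx -0.40528 + 0.013802 i$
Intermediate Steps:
$\frac{1459}{U} + \frac{\sqrt{1029 - 1492}}{1559} = \frac{1459}{-3600} + \frac{\sqrt{1029 - 1492}}{1559} = 1459 \left(- \frac{1}{3600}\right) + \sqrt{-463} \cdot \frac{1}{1559} = - \frac{1459}{3600} + i \sqrt{463} \cdot \frac{1}{1559} = - \frac{1459}{3600} + \frac{i \sqrt{463}}{1559}$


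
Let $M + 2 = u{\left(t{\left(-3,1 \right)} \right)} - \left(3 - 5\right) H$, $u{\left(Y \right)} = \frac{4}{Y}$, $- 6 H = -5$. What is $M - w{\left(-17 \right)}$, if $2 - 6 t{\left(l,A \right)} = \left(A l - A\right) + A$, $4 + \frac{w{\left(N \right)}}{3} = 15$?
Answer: $- \frac{428}{15} \approx -28.533$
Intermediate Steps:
$H = \frac{5}{6}$ ($H = \left(- \frac{1}{6}\right) \left(-5\right) = \frac{5}{6} \approx 0.83333$)
$w{\left(N \right)} = 33$ ($w{\left(N \right)} = -12 + 3 \cdot 15 = -12 + 45 = 33$)
$t{\left(l,A \right)} = \frac{1}{3} - \frac{A l}{6}$ ($t{\left(l,A \right)} = \frac{1}{3} - \frac{\left(A l - A\right) + A}{6} = \frac{1}{3} - \frac{\left(- A + A l\right) + A}{6} = \frac{1}{3} - \frac{A l}{6}$)
$M = \frac{67}{15}$ ($M = -2 - \left(- \frac{4}{\frac{1}{3} - \frac{1}{6} \left(-3\right)} + \left(3 - 5\right) \frac{5}{6}\right) = -2 - \left(- \frac{5}{3} - \frac{4}{\frac{1}{3} + \frac{1}{2}}\right) = -2 - \left(- \frac{5}{3} - \frac{4}{\frac{5}{6}}\right) = -2 + \left(4 \cdot \frac{6}{5} + \frac{5}{3}\right) = -2 + \left(\frac{24}{5} + \frac{5}{3}\right) = -2 + \frac{97}{15} = \frac{67}{15} \approx 4.4667$)
$M - w{\left(-17 \right)} = \frac{67}{15} - 33 = - \frac{428}{15}$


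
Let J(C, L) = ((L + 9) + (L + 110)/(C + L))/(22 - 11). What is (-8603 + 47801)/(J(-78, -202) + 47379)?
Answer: 30182460/36468343 ≈ 0.82763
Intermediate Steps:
J(C, L) = 9/11 + L/11 + (110 + L)/(11*(C + L)) (J(C, L) = ((9 + L) + (110 + L)/(C + L))/11 = ((9 + L) + (110 + L)/(C + L))*(1/11) = (9 + L + (110 + L)/(C + L))*(1/11) = 9/11 + L/11 + (110 + L)/(11*(C + L)))
(-8603 + 47801)/(J(-78, -202) + 47379) = (-8603 + 47801)/((110 + (-202)² + 9*(-78) + 10*(-202) - 78*(-202))/(11*(-78 - 202)) + 47379) = 39198/((1/11)*(110 + 40804 - 702 - 2020 + 15756)/(-280) + 47379) = 39198/((1/11)*(-1/280)*53948 + 47379) = 39198/(-13487/770 + 47379) = 39198/(36468343/770) = 39198*(770/36468343) = 30182460/36468343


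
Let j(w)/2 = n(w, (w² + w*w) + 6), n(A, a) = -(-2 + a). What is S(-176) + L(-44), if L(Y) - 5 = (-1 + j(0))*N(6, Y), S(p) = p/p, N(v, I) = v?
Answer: -48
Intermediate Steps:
n(A, a) = 2 - a
S(p) = 1
j(w) = -8 - 4*w² (j(w) = 2*(2 - ((w² + w*w) + 6)) = 2*(2 - ((w² + w²) + 6)) = 2*(2 - (2*w² + 6)) = 2*(2 - (6 + 2*w²)) = 2*(2 + (-6 - 2*w²)) = 2*(-4 - 2*w²) = -8 - 4*w²)
L(Y) = -49 (L(Y) = 5 + (-1 + (-8 - 4*0²))*6 = 5 + (-1 + (-8 - 4*0))*6 = 5 + (-1 + (-8 + 0))*6 = 5 + (-1 - 8)*6 = 5 - 9*6 = 5 - 54 = -49)
S(-176) + L(-44) = 1 - 49 = -48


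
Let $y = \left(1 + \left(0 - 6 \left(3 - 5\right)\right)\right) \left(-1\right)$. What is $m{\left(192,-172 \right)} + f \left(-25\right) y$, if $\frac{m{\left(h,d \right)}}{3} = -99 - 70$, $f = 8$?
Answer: $2093$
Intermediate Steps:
$m{\left(h,d \right)} = -507$ ($m{\left(h,d \right)} = 3 \left(-99 - 70\right) = 3 \left(-169\right) = -507$)
$y = -13$ ($y = \left(1 + \left(0 - 6 \left(-2\right)\right)\right) \left(-1\right) = \left(1 + \left(0 - -12\right)\right) \left(-1\right) = \left(1 + \left(0 + 12\right)\right) \left(-1\right) = \left(1 + 12\right) \left(-1\right) = 13 \left(-1\right) = -13$)
$m{\left(192,-172 \right)} + f \left(-25\right) y = -507 + 8 \left(-25\right) \left(-13\right) = -507 - -2600 = -507 + 2600 = 2093$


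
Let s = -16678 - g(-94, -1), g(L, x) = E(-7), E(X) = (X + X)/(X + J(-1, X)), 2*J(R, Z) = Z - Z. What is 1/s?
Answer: -1/16680 ≈ -5.9952e-5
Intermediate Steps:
J(R, Z) = 0 (J(R, Z) = (Z - Z)/2 = (½)*0 = 0)
E(X) = 2 (E(X) = (X + X)/(X + 0) = (2*X)/X = 2)
g(L, x) = 2
s = -16680 (s = -16678 - 1*2 = -16678 - 2 = -16680)
1/s = 1/(-16680) = -1/16680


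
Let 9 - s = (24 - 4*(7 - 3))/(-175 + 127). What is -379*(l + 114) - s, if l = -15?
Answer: -225181/6 ≈ -37530.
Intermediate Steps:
s = 55/6 (s = 9 - (24 - 4*(7 - 3))/(-175 + 127) = 9 - (24 - 4*4)/(-48) = 9 - (24 - 16)*(-1)/48 = 9 - 8*(-1)/48 = 9 - 1*(-⅙) = 9 + ⅙ = 55/6 ≈ 9.1667)
-379*(l + 114) - s = -379*(-15 + 114) - 1*55/6 = -379*99 - 55/6 = -37521 - 55/6 = -225181/6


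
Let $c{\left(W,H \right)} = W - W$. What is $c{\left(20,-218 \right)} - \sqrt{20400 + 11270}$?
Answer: $- \sqrt{31670} \approx -177.96$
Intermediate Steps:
$c{\left(W,H \right)} = 0$
$c{\left(20,-218 \right)} - \sqrt{20400 + 11270} = 0 - \sqrt{20400 + 11270} = 0 - \sqrt{31670} = - \sqrt{31670}$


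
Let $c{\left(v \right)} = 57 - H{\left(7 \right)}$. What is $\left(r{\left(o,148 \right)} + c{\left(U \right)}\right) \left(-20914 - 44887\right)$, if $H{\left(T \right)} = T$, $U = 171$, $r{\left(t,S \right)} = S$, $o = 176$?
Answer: $-13028598$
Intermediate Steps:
$c{\left(v \right)} = 50$ ($c{\left(v \right)} = 57 - 7 = 50$)
$\left(r{\left(o,148 \right)} + c{\left(U \right)}\right) \left(-20914 - 44887\right) = \left(148 + 50\right) \left(-20914 - 44887\right) = 198 \left(-65801\right) = -13028598$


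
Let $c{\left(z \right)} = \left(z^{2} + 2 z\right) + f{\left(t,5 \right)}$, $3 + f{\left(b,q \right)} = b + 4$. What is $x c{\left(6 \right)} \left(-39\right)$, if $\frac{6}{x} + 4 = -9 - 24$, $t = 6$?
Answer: $\frac{12870}{37} \approx 347.84$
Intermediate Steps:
$f{\left(b,q \right)} = 1 + b$ ($f{\left(b,q \right)} = -3 + \left(b + 4\right) = -3 + \left(4 + b\right) = 1 + b$)
$c{\left(z \right)} = 7 + z^{2} + 2 z$ ($c{\left(z \right)} = \left(z^{2} + 2 z\right) + \left(1 + 6\right) = \left(z^{2} + 2 z\right) + 7 = 7 + z^{2} + 2 z$)
$x = - \frac{6}{37}$ ($x = \frac{6}{-4 - 33} = \frac{6}{-37} = 6 \left(- \frac{1}{37}\right) = - \frac{6}{37} \approx -0.16216$)
$x c{\left(6 \right)} \left(-39\right) = - \frac{6 \left(7 + 6^{2} + 2 \cdot 6\right)}{37} \left(-39\right) = - \frac{6 \left(7 + 36 + 12\right)}{37} \left(-39\right) = \left(- \frac{6}{37}\right) 55 \left(-39\right) = \left(- \frac{330}{37}\right) \left(-39\right) = \frac{12870}{37}$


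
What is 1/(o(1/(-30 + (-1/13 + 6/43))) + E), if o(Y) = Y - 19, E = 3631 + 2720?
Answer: 16735/105965461 ≈ 0.00015793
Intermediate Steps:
E = 6351
o(Y) = -19 + Y
1/(o(1/(-30 + (-1/13 + 6/43))) + E) = 1/((-19 + 1/(-30 + (-1/13 + 6/43))) + 6351) = 1/((-19 + 1/(-30 + 35/559)) + 6351) = 1/((-19 + 1/(-16735/559)) + 6351) = 1/((-19 - 559/16735) + 6351) = 1/(-318524/16735 + 6351) = 1/(105965461/16735) = 16735/105965461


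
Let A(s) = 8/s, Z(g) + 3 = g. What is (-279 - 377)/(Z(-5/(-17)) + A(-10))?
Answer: 27880/149 ≈ 187.11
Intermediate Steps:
Z(g) = -3 + g
(-279 - 377)/(Z(-5/(-17)) + A(-10)) = (-279 - 377)/((-3 - 5/(-17)) + 8/(-10)) = -656/((-3 - 5*(-1/17)) + 8*(-⅒)) = -656/((-3 + 5/17) - ⅘) = -656/(-46/17 - ⅘) = -656/(-298/85) = -656*(-85/298) = 27880/149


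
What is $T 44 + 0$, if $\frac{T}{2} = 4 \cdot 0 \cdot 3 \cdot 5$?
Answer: $0$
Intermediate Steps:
$T = 0$ ($T = 2 \cdot 4 \cdot 0 \cdot 3 \cdot 5 = 2 \cdot 0 \cdot 3 \cdot 5 = 2 \cdot 0 \cdot 5 = 2 \cdot 0 = 0$)
$T 44 + 0 = 0 \cdot 44 + 0 = 0 + 0 = 0$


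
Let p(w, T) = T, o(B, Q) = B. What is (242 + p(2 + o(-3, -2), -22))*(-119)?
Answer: -26180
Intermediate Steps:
(242 + p(2 + o(-3, -2), -22))*(-119) = (242 - 22)*(-119) = 220*(-119) = -26180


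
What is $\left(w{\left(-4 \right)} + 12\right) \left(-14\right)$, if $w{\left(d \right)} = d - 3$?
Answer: $-70$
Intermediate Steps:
$w{\left(d \right)} = -3 + d$
$\left(w{\left(-4 \right)} + 12\right) \left(-14\right) = \left(\left(-3 - 4\right) + 12\right) \left(-14\right) = \left(-7 + 12\right) \left(-14\right) = 5 \left(-14\right) = -70$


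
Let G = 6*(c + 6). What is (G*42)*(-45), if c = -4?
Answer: -22680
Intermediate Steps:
G = 12 (G = 6*(-4 + 6) = 6*2 = 12)
(G*42)*(-45) = (12*42)*(-45) = 504*(-45) = -22680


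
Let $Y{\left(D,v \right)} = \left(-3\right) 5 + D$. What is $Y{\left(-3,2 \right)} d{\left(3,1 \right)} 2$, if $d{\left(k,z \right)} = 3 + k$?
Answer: $-216$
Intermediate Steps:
$Y{\left(D,v \right)} = -15 + D$
$Y{\left(-3,2 \right)} d{\left(3,1 \right)} 2 = \left(-15 - 3\right) \left(3 + 3\right) 2 = \left(-18\right) 6 \cdot 2 = \left(-108\right) 2 = -216$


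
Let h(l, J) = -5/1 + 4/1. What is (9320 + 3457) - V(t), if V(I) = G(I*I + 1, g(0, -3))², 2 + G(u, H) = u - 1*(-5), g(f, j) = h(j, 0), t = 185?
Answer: -1171611664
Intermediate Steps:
h(l, J) = -1 (h(l, J) = -5*1 + 4*1 = -5 + 4 = -1)
g(f, j) = -1
G(u, H) = 3 + u (G(u, H) = -2 + (u - 1*(-5)) = -2 + (u + 5) = -2 + (5 + u) = 3 + u)
V(I) = (4 + I²)² (V(I) = (3 + (I*I + 1))² = (3 + (I² + 1))² = (3 + (1 + I²))² = (4 + I²)²)
(9320 + 3457) - V(t) = (9320 + 3457) - (4 + 185²)² = 12777 - (4 + 34225)² = 12777 - 1*34229² = 12777 - 1*1171624441 = 12777 - 1171624441 = -1171611664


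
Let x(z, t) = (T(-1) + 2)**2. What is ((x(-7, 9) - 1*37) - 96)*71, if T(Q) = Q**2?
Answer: -8804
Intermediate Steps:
x(z, t) = 9 (x(z, t) = ((-1)**2 + 2)**2 = (1 + 2)**2 = 3**2 = 9)
((x(-7, 9) - 1*37) - 96)*71 = ((9 - 1*37) - 96)*71 = ((9 - 37) - 96)*71 = (-28 - 96)*71 = -124*71 = -8804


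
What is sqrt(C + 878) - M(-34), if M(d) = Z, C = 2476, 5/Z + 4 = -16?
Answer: 1/4 + sqrt(3354) ≈ 58.164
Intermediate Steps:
Z = -1/4 (Z = 5/(-4 - 16) = 5/(-20) = 5*(-1/20) = -1/4 ≈ -0.25000)
M(d) = -1/4
sqrt(C + 878) - M(-34) = sqrt(2476 + 878) - 1*(-1/4) = sqrt(3354) + 1/4 = 1/4 + sqrt(3354)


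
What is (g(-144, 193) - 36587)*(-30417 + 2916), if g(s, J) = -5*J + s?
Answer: 1036677696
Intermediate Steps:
g(s, J) = s - 5*J
(g(-144, 193) - 36587)*(-30417 + 2916) = ((-144 - 5*193) - 36587)*(-30417 + 2916) = ((-144 - 965) - 36587)*(-27501) = (-1109 - 36587)*(-27501) = -37696*(-27501) = 1036677696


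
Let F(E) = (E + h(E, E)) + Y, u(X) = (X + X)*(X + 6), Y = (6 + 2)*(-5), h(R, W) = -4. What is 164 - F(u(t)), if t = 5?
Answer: 98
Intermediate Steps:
Y = -40 (Y = 8*(-5) = -40)
u(X) = 2*X*(6 + X) (u(X) = (2*X)*(6 + X) = 2*X*(6 + X))
F(E) = -44 + E (F(E) = (E - 4) - 40 = (-4 + E) - 40 = -44 + E)
164 - F(u(t)) = 164 - (-44 + 2*5*(6 + 5)) = 164 - (-44 + 2*5*11) = 164 - (-44 + 110) = 164 - 1*66 = 164 - 66 = 98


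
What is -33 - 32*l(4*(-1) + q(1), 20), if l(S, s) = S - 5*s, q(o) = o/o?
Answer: 3263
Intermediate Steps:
q(o) = 1
-33 - 32*l(4*(-1) + q(1), 20) = -33 - 32*((4*(-1) + 1) - 5*20) = -33 - 32*((-4 + 1) - 100) = -33 - 32*(-3 - 100) = -33 - 32*(-103) = -33 + 3296 = 3263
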